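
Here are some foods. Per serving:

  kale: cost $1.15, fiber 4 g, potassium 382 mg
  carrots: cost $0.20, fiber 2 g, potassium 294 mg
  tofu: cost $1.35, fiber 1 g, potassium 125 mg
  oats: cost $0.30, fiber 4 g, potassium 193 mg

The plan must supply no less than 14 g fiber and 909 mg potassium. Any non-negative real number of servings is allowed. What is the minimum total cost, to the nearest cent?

$1.11

kale only: max(14/4, 909/382) = 3.5 servings → $4.03.
carrots only: max(14/2, 909/294) = 7 servings → $1.40.
tofu only: max(14/1, 909/125) = 14 servings → $18.90.
oats only: max(14/4, 909/193) = 4.71 servings → $1.41.
kale + carrots: the both-tight solution has a negative serving — not a feasible corner.
kale + tofu with both targets exact would need a negative amount; discard.
kale + oats with both tight: 1.235 servings and 2.265 servings → $2.10.
carrots + tofu with both targets exact would need a negative amount; discard.
carrots + oats with both tight: 1.182 servings and 2.909 servings → $1.11.
tofu + oats with both tight: 3.042 servings and 2.739 servings → $4.93.
The minimum over all feasible corners is $1.11.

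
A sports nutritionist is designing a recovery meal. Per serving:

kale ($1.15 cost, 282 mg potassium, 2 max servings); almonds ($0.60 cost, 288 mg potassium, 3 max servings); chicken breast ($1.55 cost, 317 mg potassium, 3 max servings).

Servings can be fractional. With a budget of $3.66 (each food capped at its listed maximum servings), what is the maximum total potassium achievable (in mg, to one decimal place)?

Potassium per dollar: almonds 480, kale 245.2, chicken breast 204.5.
Take 3 servings of almonds: spends $1.80, +864.0 mg potassium (running total 864.0 mg).
Take 1.617 servings of kale: spends $1.86, +456.1 mg potassium (running total 1320.1 mg).
Filling greedily by potassium-per-dollar is optimal for one linear limit, giving 1320.1 mg.

1320.1 mg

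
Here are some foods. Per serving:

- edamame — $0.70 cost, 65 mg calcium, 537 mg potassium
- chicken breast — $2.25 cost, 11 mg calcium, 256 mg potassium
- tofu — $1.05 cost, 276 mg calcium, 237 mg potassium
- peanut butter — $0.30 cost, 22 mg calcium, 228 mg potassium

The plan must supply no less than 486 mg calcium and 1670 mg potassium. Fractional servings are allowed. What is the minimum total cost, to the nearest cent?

An LP optimum is at a vertex; with two nutrient constraints at most two foods are used. Check each candidate.
edamame only: max(486/65, 1670/537) = 7.477 servings → $5.23.
chicken breast only: max(486/11, 1670/256) = 44.18 servings → $99.41.
tofu only: max(486/276, 1670/237) = 7.046 servings → $7.40.
peanut butter only: max(486/22, 1670/228) = 22.09 servings → $6.63.
edamame + chicken breast with both targets exact would need a negative amount; discard.
edamame + tofu with both tight: 2.603 servings and 1.148 servings → $3.03.
edamame + peanut butter with both targets exact would need a negative amount; discard.
chicken breast + tofu with both tight: 5.081 servings and 1.558 servings → $13.07.
chicken breast + peanut butter: the both-tight solution has a negative serving — not a feasible corner.
tofu + peanut butter with both tight: 1.283 servings and 5.991 servings → $3.14.
The minimum over all feasible corners is $3.03.

$3.03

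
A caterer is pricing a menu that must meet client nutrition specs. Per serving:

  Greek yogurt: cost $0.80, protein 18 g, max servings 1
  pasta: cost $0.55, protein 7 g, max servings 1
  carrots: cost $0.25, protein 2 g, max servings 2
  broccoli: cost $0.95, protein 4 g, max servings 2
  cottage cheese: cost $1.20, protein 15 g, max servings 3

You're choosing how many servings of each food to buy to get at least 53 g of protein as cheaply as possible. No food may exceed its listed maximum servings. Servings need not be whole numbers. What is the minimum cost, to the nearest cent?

$3.59

Cost per g of protein: Greek yogurt $0.0444, pasta $0.0786, cottage cheese $0.0800, carrots $0.1250, broccoli $0.2375.
Take 1 serving of Greek yogurt: +18.0 g protein for $0.80 (total $0.80, still need 35.0 g).
Take 1 serving of pasta: +7.0 g protein for $0.55 (total $1.35, still need 28.0 g).
Take 1.867 servings of cottage cheese: +28.0 g protein for $2.24 (total $3.59, still need 0.0 g).
Filling from the cheapest source first is optimal under one linear minimum: $3.59.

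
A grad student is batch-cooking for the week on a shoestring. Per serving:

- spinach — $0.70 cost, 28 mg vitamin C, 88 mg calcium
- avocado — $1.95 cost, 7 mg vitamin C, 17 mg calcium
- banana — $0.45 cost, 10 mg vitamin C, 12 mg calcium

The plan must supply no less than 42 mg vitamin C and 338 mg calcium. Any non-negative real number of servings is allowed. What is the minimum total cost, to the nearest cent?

$2.69

At the optimum either one food covers both requirements or two foods hit both targets exactly; no other combination can be cheaper.
spinach only: max(42/28, 338/88) = 3.841 servings → $2.69.
avocado only: max(42/7, 338/17) = 19.88 servings → $38.77.
banana only: max(42/10, 338/12) = 28.17 servings → $12.68.
spinach + avocado with both targets exact would need a negative amount; discard.
spinach + banana with both targets exact would need a negative amount; discard.
avocado + banana with both targets exact would need a negative amount; discard.
The minimum over all feasible corners is $2.69.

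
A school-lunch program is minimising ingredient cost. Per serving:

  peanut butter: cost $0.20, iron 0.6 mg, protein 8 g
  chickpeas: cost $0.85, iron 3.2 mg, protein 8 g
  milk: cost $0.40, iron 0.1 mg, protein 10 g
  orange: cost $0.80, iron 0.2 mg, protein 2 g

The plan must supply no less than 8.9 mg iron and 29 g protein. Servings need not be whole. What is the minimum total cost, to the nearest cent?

$2.41

A basic optimal solution has at most two foods positive. Try each food alone and each pair with both targets met exactly.
peanut butter only: max(8.9/0.6, 29/8) = 14.83 servings → $2.97.
chickpeas only: max(8.9/3.2, 29/8) = 3.625 servings → $3.08.
milk only: max(8.9/0.1, 29/10) = 89 servings → $35.60.
orange only: max(8.9/0.2, 29/2) = 44.5 servings → $35.60.
peanut butter + chickpeas with both tight: 1.038 servings and 2.587 servings → $2.41.
peanut butter + milk: the both-tight solution has a negative serving — not a feasible corner.
peanut butter + orange with both targets exact would need a negative amount; discard.
chickpeas + milk with both tight: 2.76 servings and 0.6923 servings → $2.62.
chickpeas + orange with both tight: 2.5 servings and 4.5 servings → $5.72.
milk + orange with both targets exact would need a negative amount; discard.
The minimum over all feasible corners is $2.41.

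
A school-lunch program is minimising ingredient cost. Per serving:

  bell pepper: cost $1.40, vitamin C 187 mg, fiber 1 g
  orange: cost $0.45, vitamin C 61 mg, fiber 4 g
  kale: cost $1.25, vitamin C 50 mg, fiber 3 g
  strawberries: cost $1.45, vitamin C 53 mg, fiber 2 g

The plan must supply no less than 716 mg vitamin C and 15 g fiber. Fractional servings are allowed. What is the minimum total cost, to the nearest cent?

An LP optimum is at a vertex; with two nutrient constraints at most two foods are used. Check each candidate.
bell pepper only: max(716/187, 15/1) = 15 servings → $21.00.
orange only: max(716/61, 15/4) = 11.74 servings → $5.28.
kale only: max(716/50, 15/3) = 14.32 servings → $17.90.
strawberries only: max(716/53, 15/2) = 13.51 servings → $19.59.
bell pepper + orange with both tight: 2.837 servings and 3.041 servings → $5.34.
bell pepper + kale with both tight: 2.736 servings and 4.088 servings → $8.94.
bell pepper + strawberries with both tight: 1.984 servings and 6.508 servings → $12.21.
orange + kale with both targets exact would need a negative amount; discard.
orange + strawberries: the both-tight solution has a negative serving — not a feasible corner.
kale + strawberries: the both-tight solution has a negative serving — not a feasible corner.
The minimum over all feasible corners is $5.28.

$5.28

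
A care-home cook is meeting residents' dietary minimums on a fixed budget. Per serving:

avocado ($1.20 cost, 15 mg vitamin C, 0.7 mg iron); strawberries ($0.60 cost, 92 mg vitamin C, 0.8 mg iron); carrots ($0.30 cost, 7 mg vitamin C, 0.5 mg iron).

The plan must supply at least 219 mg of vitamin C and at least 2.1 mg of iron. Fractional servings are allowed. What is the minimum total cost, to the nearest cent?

$1.54

avocado only: max(219/15, 2.1/0.7) = 14.6 servings → $17.52.
strawberries only: max(219/92, 2.1/0.8) = 2.625 servings → $1.57.
carrots only: max(219/7, 2.1/0.5) = 31.29 servings → $9.39.
avocado + strawberries with both tight: 0.3435 servings and 2.324 servings → $1.81.
avocado + carrots with both targets exact would need a negative amount; discard.
strawberries + carrots with both tight: 2.347 servings and 0.4455 servings → $1.54.
Cheapest feasible corner: $1.54.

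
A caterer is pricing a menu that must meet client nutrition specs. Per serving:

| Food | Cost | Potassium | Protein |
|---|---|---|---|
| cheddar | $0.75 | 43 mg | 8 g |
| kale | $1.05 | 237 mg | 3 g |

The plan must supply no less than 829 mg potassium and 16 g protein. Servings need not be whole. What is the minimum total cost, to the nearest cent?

For a min-cost LP with two ≥-constraints, a basic feasible solution has at most two positive variables.
cheddar only: max(829/43, 16/8) = 19.28 servings → $14.46.
kale only: max(829/237, 16/3) = 5.333 servings → $5.60.
cheddar + kale with both tight: 0.7385 servings and 3.364 servings → $4.09.
The minimum over all feasible corners is $4.09.

$4.09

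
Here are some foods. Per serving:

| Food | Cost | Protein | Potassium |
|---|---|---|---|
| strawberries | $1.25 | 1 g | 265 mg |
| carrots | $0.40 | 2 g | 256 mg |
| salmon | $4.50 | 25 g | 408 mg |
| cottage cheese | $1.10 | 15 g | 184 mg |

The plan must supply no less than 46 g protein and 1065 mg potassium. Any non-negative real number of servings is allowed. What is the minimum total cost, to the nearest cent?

With two linear requirements the optimum uses one or two foods; enumerate the corners.
strawberries only: max(46/1, 1065/265) = 46 servings → $57.50.
carrots only: max(46/2, 1065/256) = 23 servings → $9.20.
salmon only: max(46/25, 1065/408) = 2.61 servings → $11.75.
cottage cheese only: max(46/15, 1065/184) = 5.788 servings → $6.37.
strawberries + carrots with both targets exact would need a negative amount; discard.
strawberries + salmon with both tight: 1.264 servings and 1.789 servings → $9.63.
strawberries + cottage cheese with both tight: 1.981 servings and 2.935 servings → $5.70.
carrots + salmon with both tight: 1.407 servings and 1.727 servings → $8.34.
carrots + cottage cheese with both tight: 2.163 servings and 2.778 servings → $3.92.
salmon + cottage cheese: the both-tight solution has a negative serving — not a feasible corner.
The minimum over all feasible corners is $3.92.

$3.92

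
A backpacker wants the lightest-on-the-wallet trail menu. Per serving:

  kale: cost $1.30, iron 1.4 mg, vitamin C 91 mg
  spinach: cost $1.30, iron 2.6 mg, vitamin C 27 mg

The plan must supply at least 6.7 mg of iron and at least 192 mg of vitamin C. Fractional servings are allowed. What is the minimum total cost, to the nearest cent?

$4.31

Check every corner: each single food scaled to meet both minima, and each pair solved so both constraints bind.
kale only: max(6.7/1.4, 192/91) = 4.786 servings → $6.22.
spinach only: max(6.7/2.6, 192/27) = 7.111 servings → $9.24.
kale + spinach with both tight: 1.601 servings and 1.715 servings → $4.31.
Cheapest feasible corner: $4.31.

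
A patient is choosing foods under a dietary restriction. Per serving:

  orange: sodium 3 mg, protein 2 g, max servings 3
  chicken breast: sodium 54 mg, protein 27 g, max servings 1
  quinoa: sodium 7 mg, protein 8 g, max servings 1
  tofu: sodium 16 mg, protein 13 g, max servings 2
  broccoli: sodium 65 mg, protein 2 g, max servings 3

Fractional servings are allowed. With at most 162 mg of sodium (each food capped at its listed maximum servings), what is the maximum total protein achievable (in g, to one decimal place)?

Protein per mg sodium: quinoa 1.143, tofu 0.8125, orange 0.6667, chicken breast 0.5, broccoli 0.03077.
Take 1 serving of quinoa: uses 7 mg sodium, +8.0 g protein (running total 8.0 g).
Take 2 servings of tofu: uses 32 mg sodium, +26.0 g protein (running total 34.0 g).
Take 3 servings of orange: uses 9 mg sodium, +6.0 g protein (running total 40.0 g).
Take 1 serving of chicken breast: uses 54 mg sodium, +27.0 g protein (running total 67.0 g).
Take 0.9231 servings of broccoli: uses 60 mg sodium, +1.8 g protein (running total 68.8 g).
Filling greedily by protein-per-mg sodium is optimal for one linear limit, giving 68.8 g.

68.8 g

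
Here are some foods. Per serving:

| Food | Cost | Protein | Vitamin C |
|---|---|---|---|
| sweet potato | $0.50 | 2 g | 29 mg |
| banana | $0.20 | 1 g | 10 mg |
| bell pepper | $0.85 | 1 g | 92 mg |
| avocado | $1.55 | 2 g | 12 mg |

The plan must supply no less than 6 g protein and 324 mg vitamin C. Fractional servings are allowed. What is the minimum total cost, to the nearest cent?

This is a tiny linear program; its minimum lies at a vertex of the feasible set. List the vertices and price them.
sweet potato only: max(6/2, 324/29) = 11.17 servings → $5.59.
banana only: max(6/1, 324/10) = 32.4 servings → $6.48.
bell pepper only: max(6/1, 324/92) = 6 servings → $5.10.
avocado only: max(6/2, 324/12) = 27 servings → $41.85.
sweet potato + banana with both targets exact would need a negative amount; discard.
sweet potato + bell pepper with both tight: 1.471 servings and 3.058 servings → $3.33.
sweet potato + avocado: intersection lies outside the first quadrant.
banana + bell pepper with both tight: 2.78 servings and 3.22 servings → $3.29.
banana + avocado: intersection lies outside the first quadrant.
bell pepper + avocado with both tight: 3.349 servings and 1.326 servings → $4.90.
So the least-cost plan costs $3.29.

$3.29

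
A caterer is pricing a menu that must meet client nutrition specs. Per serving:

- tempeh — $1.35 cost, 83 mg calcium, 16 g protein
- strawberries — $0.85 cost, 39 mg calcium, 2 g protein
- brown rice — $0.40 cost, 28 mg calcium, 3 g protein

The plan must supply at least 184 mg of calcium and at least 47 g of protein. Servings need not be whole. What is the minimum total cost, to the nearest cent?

$3.97

Minimising a linear cost over {calcium ≥ 184, protein ≥ 47, servings ≥ 0} — the optimum is at a vertex, using one or two foods.
tempeh only: max(184/83, 47/16) = 2.938 servings → $3.97.
strawberries only: max(184/39, 47/2) = 23.5 servings → $19.98.
brown rice only: max(184/28, 47/3) = 15.67 servings → $6.27.
tempeh + strawberries: intersection lies outside the first quadrant.
tempeh + brown rice: intersection lies outside the first quadrant.
strawberries + brown rice: intersection lies outside the first quadrant.
So the least-cost plan costs $3.97.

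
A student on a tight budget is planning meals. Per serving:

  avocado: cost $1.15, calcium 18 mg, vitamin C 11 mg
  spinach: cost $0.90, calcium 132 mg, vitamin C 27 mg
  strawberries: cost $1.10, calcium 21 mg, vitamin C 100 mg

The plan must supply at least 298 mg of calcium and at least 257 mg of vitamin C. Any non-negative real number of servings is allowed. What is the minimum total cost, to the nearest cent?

$3.99

Check every corner: each single food scaled to meet both minima, and each pair solved so both constraints bind.
avocado only: max(298/18, 257/11) = 23.36 servings → $26.87.
spinach only: max(298/132, 257/27) = 9.519 servings → $8.57.
strawberries only: max(298/21, 257/100) = 14.19 servings → $15.61.
avocado + spinach: intersection lies outside the first quadrant.
avocado + strawberries with both tight: 15.55 servings and 0.8591 servings → $18.83.
spinach + strawberries with both tight: 1.932 servings and 2.048 servings → $3.99.
The minimum over all feasible corners is $3.99.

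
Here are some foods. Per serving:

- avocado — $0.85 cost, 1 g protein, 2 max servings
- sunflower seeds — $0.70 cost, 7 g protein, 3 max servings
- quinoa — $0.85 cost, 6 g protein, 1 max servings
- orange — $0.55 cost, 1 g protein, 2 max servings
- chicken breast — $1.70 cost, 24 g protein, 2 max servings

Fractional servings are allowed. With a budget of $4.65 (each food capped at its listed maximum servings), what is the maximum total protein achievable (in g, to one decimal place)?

60.5 g

Protein per dollar: chicken breast 14.12, sunflower seeds 10, quinoa 7.059, orange 1.818, avocado 1.176.
Take 2 servings of chicken breast: spends $3.40, +48.0 g protein (running total 48.0 g).
Take 1.786 servings of sunflower seeds: spends $1.25, +12.5 g protein (running total 60.5 g).
Filling greedily by protein-per-dollar is optimal for one linear limit, giving 60.5 g.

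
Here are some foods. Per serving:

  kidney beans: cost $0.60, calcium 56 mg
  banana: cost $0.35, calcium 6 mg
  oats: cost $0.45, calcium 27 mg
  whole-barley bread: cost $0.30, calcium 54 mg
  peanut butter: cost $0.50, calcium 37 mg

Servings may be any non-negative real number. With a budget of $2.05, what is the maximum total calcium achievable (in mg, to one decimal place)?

369.0 mg

Calcium per dollar: whole-barley bread 180, kidney beans 93.33, peanut butter 74, oats 60, banana 17.14.
With no serving limits, spend the whole cost allowance on whole-barley bread: $2.05 / $0.30 × 54 mg = 369.0 mg.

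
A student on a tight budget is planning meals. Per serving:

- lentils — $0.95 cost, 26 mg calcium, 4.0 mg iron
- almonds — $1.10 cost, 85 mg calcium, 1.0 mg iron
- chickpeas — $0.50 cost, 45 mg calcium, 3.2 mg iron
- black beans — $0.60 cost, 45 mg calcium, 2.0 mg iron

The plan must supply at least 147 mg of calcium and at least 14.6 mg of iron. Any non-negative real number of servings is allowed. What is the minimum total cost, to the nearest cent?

Minimising a linear cost over {calcium ≥ 147, iron ≥ 14.6, servings ≥ 0} — the optimum is at a vertex, using one or two foods.
lentils only: max(147/26, 14.6/4.0) = 5.654 servings → $5.37.
almonds only: max(147/85, 14.6/1.0) = 14.6 servings → $16.06.
chickpeas only: max(147/45, 14.6/3.2) = 4.562 servings → $2.28.
black beans only: max(147/45, 14.6/2.0) = 7.3 servings → $4.38.
lentils + almonds with both tight: 3.484 servings and 0.6637 servings → $4.04.
lentils + chickpeas with both tight: 1.928 servings and 2.153 servings → $2.91.
lentils + black beans with both tight: 2.836 servings and 1.628 servings → $3.67.
almonds + chickpeas with both targets exact would need a negative amount; discard.
almonds + black beans: intersection lies outside the first quadrant.
chickpeas + black beans: intersection lies outside the first quadrant.
The minimum over all feasible corners is $2.28.

$2.28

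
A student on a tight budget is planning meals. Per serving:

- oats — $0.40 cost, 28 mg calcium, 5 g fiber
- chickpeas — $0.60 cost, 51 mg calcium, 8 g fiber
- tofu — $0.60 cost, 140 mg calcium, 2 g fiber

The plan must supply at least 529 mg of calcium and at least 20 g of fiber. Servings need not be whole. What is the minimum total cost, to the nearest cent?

$2.92

With two linear requirements the optimum uses one or two foods; enumerate the corners.
oats only: max(529/28, 20/5) = 18.89 servings → $7.56.
chickpeas only: max(529/51, 20/8) = 10.37 servings → $6.22.
tofu only: max(529/140, 20/2) = 10 servings → $6.00.
oats + chickpeas: the both-tight solution has a negative serving — not a feasible corner.
oats + tofu with both tight: 2.705 servings and 3.238 servings → $3.02.
chickpeas + tofu with both tight: 1.711 servings and 3.155 servings → $2.92.
The minimum over all feasible corners is $2.92.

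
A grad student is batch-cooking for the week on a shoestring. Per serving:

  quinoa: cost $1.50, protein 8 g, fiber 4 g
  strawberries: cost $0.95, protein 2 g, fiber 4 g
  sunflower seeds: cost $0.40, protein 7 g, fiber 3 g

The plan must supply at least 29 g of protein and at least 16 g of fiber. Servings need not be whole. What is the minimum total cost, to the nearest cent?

Check every corner: each single food scaled to meet both minima, and each pair solved so both constraints bind.
quinoa only: max(29/8, 16/4) = 4 servings → $6.00.
strawberries only: max(29/2, 16/4) = 14.5 servings → $13.78.
sunflower seeds only: max(29/7, 16/3) = 5.333 servings → $2.13.
quinoa + strawberries with both tight: 3.5 servings and 0.5 servings → $5.72.
quinoa + sunflower seeds: intersection lies outside the first quadrant.
strawberries + sunflower seeds with both tight: 1.136 servings and 3.818 servings → $2.61.
The minimum over all feasible corners is $2.13.

$2.13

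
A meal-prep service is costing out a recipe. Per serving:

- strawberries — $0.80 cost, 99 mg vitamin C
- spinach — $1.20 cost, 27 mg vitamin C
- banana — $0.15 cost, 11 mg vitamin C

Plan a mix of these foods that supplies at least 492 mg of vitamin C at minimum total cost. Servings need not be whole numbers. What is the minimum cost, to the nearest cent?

$3.98

Cost per mg of vitamin C: strawberries $0.0081, banana $0.0136, spinach $0.0444.
With no serving limits, use only strawberries: 492 mg / 99 mg = 4.97 servings × $0.80 = $3.98.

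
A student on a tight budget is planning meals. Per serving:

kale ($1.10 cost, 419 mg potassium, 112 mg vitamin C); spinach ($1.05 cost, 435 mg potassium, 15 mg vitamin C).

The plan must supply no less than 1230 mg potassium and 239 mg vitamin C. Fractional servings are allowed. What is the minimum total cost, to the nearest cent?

For a min-cost LP with two ≥-constraints, a basic feasible solution has at most two positive variables.
kale only: max(1230/419, 239/112) = 2.936 servings → $3.23.
spinach only: max(1230/435, 239/15) = 15.93 servings → $16.73.
kale + spinach with both tight: 2.015 servings and 0.8865 servings → $3.15.
So the least-cost plan costs $3.15.

$3.15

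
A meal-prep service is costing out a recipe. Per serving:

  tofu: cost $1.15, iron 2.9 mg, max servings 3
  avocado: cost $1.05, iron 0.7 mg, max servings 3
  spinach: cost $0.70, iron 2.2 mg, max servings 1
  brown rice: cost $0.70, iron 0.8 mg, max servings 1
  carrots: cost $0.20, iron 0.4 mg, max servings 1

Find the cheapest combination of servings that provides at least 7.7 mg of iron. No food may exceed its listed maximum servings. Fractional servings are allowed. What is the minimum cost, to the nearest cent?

$2.88

Cost per mg of iron: spinach $0.3182, tofu $0.3966, carrots $0.5000, brown rice $0.8750, avocado $1.5000.
Take 1 serving of spinach: +2.2 mg iron for $0.70 (total $0.70, still need 5.5 mg).
Take 1.897 servings of tofu: +5.5 mg iron for $2.18 (total $2.88, still need 0.0 mg).
Greedy by cheapest-per-mg is optimal for a single linear constraint, so the minimum cost is $2.88.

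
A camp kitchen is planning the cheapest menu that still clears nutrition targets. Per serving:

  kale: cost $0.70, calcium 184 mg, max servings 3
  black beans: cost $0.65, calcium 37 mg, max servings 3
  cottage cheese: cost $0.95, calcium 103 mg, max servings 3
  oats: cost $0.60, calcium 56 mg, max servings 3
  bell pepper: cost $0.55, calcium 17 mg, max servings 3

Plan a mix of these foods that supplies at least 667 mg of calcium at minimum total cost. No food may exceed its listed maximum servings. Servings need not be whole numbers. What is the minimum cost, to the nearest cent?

Cost per mg of calcium: kale $0.0038, cottage cheese $0.0092, oats $0.0107, black beans $0.0176, bell pepper $0.0324.
Take 3 servings of kale: +552.0 mg calcium for $2.10 (total $2.10, still need 115.0 mg).
Take 1.117 servings of cottage cheese: +115.0 mg calcium for $1.06 (total $3.16, still need 0.0 mg).
Greedy by cheapest-per-mg is optimal for a single linear constraint, so the minimum cost is $3.16.

$3.16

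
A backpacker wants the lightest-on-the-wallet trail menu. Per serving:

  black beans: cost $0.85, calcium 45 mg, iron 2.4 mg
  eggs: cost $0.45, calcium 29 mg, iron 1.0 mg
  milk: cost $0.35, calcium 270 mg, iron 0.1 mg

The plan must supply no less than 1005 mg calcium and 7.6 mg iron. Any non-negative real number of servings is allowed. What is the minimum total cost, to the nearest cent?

$3.70

The cheapest plan sits at a corner of the feasible region — with two constraints it uses at most two foods.
black beans only: max(1005/45, 7.6/2.4) = 22.33 servings → $18.98.
eggs only: max(1005/29, 7.6/1.0) = 34.66 servings → $15.59.
milk only: max(1005/270, 7.6/0.1) = 76 servings → $26.60.
black beans + eggs with both targets exact would need a negative amount; discard.
black beans + milk with both tight: 3.033 servings and 3.217 servings → $3.70.
eggs + milk with both tight: 7.306 servings and 2.937 servings → $4.32.
Cheapest feasible corner: $3.70.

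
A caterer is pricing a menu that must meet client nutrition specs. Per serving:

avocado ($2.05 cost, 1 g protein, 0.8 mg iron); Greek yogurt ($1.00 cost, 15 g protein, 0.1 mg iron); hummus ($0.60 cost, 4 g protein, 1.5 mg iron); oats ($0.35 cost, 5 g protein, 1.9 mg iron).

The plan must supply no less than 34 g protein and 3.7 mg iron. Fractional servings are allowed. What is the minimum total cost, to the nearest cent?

At the optimum either one food covers both requirements or two foods hit both targets exactly; no other combination can be cheaper.
avocado only: max(34/1, 3.7/0.8) = 34 servings → $69.70.
Greek yogurt only: max(34/15, 3.7/0.1) = 37 servings → $37.00.
hummus only: max(34/4, 3.7/1.5) = 8.5 servings → $5.10.
oats only: max(34/5, 3.7/1.9) = 6.8 servings → $2.38.
avocado + Greek yogurt with both tight: 4.378 servings and 1.975 servings → $10.95.
avocado + hummus: intersection lies outside the first quadrant.
avocado + oats: intersection lies outside the first quadrant.
Greek yogurt + hummus with both tight: 1.638 servings and 2.357 servings → $3.05.
Greek yogurt + oats with both tight: 1.646 servings and 1.861 servings → $2.30.
hummus + oats: intersection lies outside the first quadrant.
The minimum over all feasible corners is $2.30.

$2.30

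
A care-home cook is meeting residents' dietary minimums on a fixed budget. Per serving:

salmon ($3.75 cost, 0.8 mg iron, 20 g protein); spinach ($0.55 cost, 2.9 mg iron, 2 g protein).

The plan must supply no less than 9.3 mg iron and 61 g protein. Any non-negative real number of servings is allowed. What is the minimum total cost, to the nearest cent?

An LP optimum is at a vertex; with two nutrient constraints at most two foods are used. Check each candidate.
salmon only: max(9.3/0.8, 61/20) = 11.62 servings → $43.59.
spinach only: max(9.3/2.9, 61/2) = 30.5 servings → $16.77.
salmon + spinach with both tight: 2.807 servings and 2.433 servings → $11.86.
The minimum over all feasible corners is $11.86.

$11.86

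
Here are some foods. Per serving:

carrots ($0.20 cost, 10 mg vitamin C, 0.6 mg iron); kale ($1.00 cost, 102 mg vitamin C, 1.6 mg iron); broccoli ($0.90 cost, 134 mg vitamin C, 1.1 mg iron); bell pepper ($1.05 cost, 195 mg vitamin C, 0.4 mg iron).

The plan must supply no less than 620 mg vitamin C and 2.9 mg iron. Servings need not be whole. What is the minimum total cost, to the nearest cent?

$3.69

Compare the cost at each extreme point of the feasible region.
carrots only: max(620/10, 2.9/0.6) = 62 servings → $12.40.
kale only: max(620/102, 2.9/1.6) = 6.078 servings → $6.08.
broccoli only: max(620/134, 2.9/1.1) = 4.627 servings → $4.16.
bell pepper only: max(620/195, 2.9/0.4) = 7.25 servings → $7.61.
carrots + kale: intersection lies outside the first quadrant.
carrots + broccoli with both targets exact would need a negative amount; discard.
carrots + bell pepper with both tight: 2.81 servings and 3.035 servings → $3.75.
kale + broccoli: the both-tight solution has a negative serving — not a feasible corner.
kale + bell pepper with both tight: 1.171 servings and 2.567 servings → $3.87.
broccoli + bell pepper with both tight: 1.973 servings and 1.823 servings → $3.69.
The minimum over all feasible corners is $3.69.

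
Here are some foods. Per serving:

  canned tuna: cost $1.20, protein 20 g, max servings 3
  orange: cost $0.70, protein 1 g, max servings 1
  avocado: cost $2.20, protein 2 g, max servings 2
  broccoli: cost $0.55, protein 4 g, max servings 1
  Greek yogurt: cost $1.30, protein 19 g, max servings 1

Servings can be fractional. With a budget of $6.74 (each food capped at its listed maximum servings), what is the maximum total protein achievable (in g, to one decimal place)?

84.5 g

Protein per dollar: canned tuna 16.67, Greek yogurt 14.62, broccoli 7.273, orange 1.429, avocado 0.9091.
Take 3 servings of canned tuna: spends $3.60, +60.0 g protein (running total 60.0 g).
Take 1 serving of Greek yogurt: spends $1.30, +19.0 g protein (running total 79.0 g).
Take 1 serving of broccoli: spends $0.55, +4.0 g protein (running total 83.0 g).
Take 1 serving of orange: spends $0.70, +1.0 g protein (running total 84.0 g).
Take 0.2682 servings of avocado: spends $0.59, +0.5 g protein (running total 84.5 g).
Filling greedily by protein-per-dollar is optimal for one linear limit, giving 84.5 g.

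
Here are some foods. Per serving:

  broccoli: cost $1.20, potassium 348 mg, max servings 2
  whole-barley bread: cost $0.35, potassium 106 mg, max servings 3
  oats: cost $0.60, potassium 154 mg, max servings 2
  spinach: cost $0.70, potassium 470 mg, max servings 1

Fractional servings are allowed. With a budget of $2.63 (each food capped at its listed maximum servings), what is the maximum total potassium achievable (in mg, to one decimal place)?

1043.2 mg

Potassium per dollar: spinach 671.4, whole-barley bread 302.9, broccoli 290, oats 256.7.
Take 1 serving of spinach: spends $0.70, +470.0 mg potassium (running total 470.0 mg).
Take 3 servings of whole-barley bread: spends $1.05, +318.0 mg potassium (running total 788.0 mg).
Take 0.7333 servings of broccoli: spends $0.88, +255.2 mg potassium (running total 1043.2 mg).
Filling greedily by potassium-per-dollar is optimal for one linear limit, giving 1043.2 mg.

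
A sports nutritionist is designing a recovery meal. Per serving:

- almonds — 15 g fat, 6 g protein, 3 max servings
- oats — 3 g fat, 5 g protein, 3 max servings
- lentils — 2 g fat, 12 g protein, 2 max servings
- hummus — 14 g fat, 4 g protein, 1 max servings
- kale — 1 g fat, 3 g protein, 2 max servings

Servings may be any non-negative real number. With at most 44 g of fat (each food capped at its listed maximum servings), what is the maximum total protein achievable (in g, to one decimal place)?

56.6 g

Protein per g fat: lentils 6, kale 3, oats 1.667, almonds 0.4, hummus 0.2857.
Take 2 servings of lentils: uses 4 g fat, +24.0 g protein (running total 24.0 g).
Take 2 servings of kale: uses 2 g fat, +6.0 g protein (running total 30.0 g).
Take 3 servings of oats: uses 9 g fat, +15.0 g protein (running total 45.0 g).
Take 1.933 servings of almonds: uses 29 g fat, +11.6 g protein (running total 56.6 g).
Greedy by best ratio exhausts the fat allowance optimally: 56.6 g.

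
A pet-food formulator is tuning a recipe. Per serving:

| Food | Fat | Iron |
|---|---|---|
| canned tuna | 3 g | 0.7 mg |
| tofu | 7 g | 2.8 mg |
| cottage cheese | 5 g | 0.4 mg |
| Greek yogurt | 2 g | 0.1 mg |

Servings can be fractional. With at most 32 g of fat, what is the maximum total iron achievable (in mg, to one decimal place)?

Iron per g fat: tofu 0.4, canned tuna 0.2333, cottage cheese 0.08, Greek yogurt 0.05.
With no serving limits, spend the whole fat allowance on tofu: 32 g / 7 g × 2.8 mg = 12.8 mg.

12.8 mg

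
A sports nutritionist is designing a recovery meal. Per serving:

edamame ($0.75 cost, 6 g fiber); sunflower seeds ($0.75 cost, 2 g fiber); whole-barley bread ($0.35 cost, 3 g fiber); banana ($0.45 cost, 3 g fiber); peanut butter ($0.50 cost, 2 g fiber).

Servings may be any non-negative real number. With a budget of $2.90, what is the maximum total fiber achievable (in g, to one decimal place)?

Fiber per dollar: whole-barley bread 8.571, edamame 8, banana 6.667, peanut butter 4, sunflower seeds 2.667.
With no serving limits, spend the whole cost allowance on whole-barley bread: $2.90 / $0.35 × 3 g = 24.9 g.

24.9 g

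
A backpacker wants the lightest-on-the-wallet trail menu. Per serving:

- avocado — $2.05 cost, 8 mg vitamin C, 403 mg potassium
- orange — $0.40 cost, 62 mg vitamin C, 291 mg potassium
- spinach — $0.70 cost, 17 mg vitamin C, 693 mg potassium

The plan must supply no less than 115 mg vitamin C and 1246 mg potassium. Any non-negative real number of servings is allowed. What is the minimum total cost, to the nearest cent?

$1.42

Two binding constraints pin down two serving amounts, so the optimal mix uses at most two foods. The candidates are each food alone (scaled to the tighter of vitamin C/potassium) and each pair with both constraints tight.
avocado only: max(115/8, 1246/403) = 14.38 servings → $29.47.
orange only: max(115/62, 1246/291) = 4.282 servings → $1.71.
spinach only: max(115/17, 1246/693) = 6.765 servings → $4.74.
avocado + orange with both tight: 1.933 servings and 1.605 servings → $4.60.
avocado + spinach: intersection lies outside the first quadrant.
orange + spinach with both tight: 1.539 servings and 1.152 servings → $1.42.
So the least-cost plan costs $1.42.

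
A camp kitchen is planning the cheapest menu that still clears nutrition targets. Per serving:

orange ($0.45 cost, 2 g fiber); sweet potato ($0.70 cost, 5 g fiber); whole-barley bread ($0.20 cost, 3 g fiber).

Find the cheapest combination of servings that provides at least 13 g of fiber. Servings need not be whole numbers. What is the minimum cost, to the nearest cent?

Cost per g of fiber: whole-barley bread $0.0667, sweet potato $0.1400, orange $0.2250.
With no serving limits, use only whole-barley bread: 13 g / 3 g = 4.333 servings × $0.20 = $0.87.

$0.87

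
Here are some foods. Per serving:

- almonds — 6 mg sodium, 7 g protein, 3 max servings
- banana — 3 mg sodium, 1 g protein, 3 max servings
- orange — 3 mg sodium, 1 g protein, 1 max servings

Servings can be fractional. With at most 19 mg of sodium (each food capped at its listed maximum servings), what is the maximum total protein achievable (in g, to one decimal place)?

Protein per mg sodium: almonds 1.167, banana 0.3333, orange 0.3333.
Take 3 servings of almonds: uses 18 mg sodium, +21.0 g protein (running total 21.0 g).
Take 0.3333 servings of banana: uses 1 mg sodium, +0.3 g protein (running total 21.3 g).
Greedy by best ratio exhausts the sodium allowance optimally: 21.3 g.

21.3 g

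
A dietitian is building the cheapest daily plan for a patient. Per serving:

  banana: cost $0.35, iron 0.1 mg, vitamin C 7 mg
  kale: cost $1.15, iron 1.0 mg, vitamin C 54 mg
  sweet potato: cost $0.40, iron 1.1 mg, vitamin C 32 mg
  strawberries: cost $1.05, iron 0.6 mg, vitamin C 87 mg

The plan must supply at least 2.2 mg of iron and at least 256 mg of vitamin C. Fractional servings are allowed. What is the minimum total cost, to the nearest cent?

$3.10

Two binding constraints pin down two serving amounts, so the optimal mix uses at most two foods. The candidates are each food alone (scaled to the tighter of iron/vitamin C) and each pair with both constraints tight.
banana only: max(2.2/0.1, 256/7) = 36.57 servings → $12.80.
kale only: max(2.2/1.0, 256/54) = 4.741 servings → $5.45.
sweet potato only: max(2.2/1.1, 256/32) = 8 servings → $3.20.
strawberries only: max(2.2/0.6, 256/87) = 3.667 servings → $3.85.
banana + kale: intersection lies outside the first quadrant.
banana + sweet potato with both targets exact would need a negative amount; discard.
banana + strawberries with both tight: 8.4 servings and 2.267 servings → $5.32.
kale + sweet potato with both targets exact would need a negative amount; discard.
kale + strawberries with both tight: 0.6923 servings and 2.513 servings → $3.43.
sweet potato + strawberries with both tight: 0.4941 servings and 2.761 servings → $3.10.
So the least-cost plan costs $3.10.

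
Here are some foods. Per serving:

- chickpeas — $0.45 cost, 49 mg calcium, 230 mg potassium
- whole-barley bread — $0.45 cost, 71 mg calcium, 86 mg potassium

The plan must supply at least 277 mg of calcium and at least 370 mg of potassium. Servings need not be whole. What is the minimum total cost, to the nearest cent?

chickpeas only: max(277/49, 370/230) = 5.653 servings → $2.54.
whole-barley bread only: max(277/71, 370/86) = 4.302 servings → $1.94.
chickpeas + whole-barley bread with both tight: 0.202 servings and 3.762 servings → $1.78.
The minimum over all feasible corners is $1.78.

$1.78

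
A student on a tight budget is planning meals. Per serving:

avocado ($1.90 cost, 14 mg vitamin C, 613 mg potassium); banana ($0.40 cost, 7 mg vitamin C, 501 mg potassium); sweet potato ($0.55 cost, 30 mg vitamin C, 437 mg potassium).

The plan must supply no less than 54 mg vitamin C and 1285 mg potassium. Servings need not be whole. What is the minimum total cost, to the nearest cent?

$1.33

Two binding constraints pin down two serving amounts, so the optimal mix uses at most two foods. The candidates are each food alone (scaled to the tighter of vitamin C/potassium) and each pair with both constraints tight.
avocado only: max(54/14, 1285/613) = 3.857 servings → $7.33.
banana only: max(54/7, 1285/501) = 7.714 servings → $3.09.
sweet potato only: max(54/30, 1285/437) = 2.941 servings → $1.62.
avocado + banana with both targets exact would need a negative amount; discard.
avocado + sweet potato with both tight: 1.218 servings and 1.231 servings → $2.99.
banana + sweet potato with both tight: 1.249 servings and 1.509 servings → $1.33.
Cheapest feasible corner: $1.33.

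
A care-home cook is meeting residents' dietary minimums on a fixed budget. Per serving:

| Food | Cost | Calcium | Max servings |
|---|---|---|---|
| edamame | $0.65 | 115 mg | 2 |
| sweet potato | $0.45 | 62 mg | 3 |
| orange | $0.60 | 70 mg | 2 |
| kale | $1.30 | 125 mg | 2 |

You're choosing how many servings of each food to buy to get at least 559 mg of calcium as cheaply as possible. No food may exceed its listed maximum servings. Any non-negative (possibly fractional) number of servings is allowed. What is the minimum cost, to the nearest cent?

Cost per mg of calcium: edamame $0.0057, sweet potato $0.0073, orange $0.0086, kale $0.0104.
Take 2 servings of edamame: +230.0 mg calcium for $1.30 (total $1.30, still need 329.0 mg).
Take 3 servings of sweet potato: +186.0 mg calcium for $1.35 (total $2.65, still need 143.0 mg).
Take 2 servings of orange: +140.0 mg calcium for $1.20 (total $3.85, still need 3.0 mg).
Take 0.024 servings of kale: +3.0 mg calcium for $0.03 (total $3.88, still need 0.0 mg).
Filling from the cheapest source first is optimal under one linear minimum: $3.88.

$3.88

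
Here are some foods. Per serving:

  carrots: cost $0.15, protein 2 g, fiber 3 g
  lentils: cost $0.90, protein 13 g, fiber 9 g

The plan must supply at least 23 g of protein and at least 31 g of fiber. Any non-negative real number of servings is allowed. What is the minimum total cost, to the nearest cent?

Check every corner: each single food scaled to meet both minima, and each pair solved so both constraints bind.
carrots only: max(23/2, 31/3) = 11.5 servings → $1.73.
lentils only: max(23/13, 31/9) = 3.444 servings → $3.10.
carrots + lentils with both tight: 9.333 servings and 0.3333 servings → $1.70.
Cheapest feasible corner: $1.70.

$1.70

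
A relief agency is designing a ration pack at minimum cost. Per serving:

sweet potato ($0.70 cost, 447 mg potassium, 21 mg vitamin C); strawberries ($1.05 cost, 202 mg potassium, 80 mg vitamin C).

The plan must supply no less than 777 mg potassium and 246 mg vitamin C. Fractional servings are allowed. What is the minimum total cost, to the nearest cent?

$3.40

The cheapest plan sits at a corner of the feasible region — with two constraints it uses at most two foods.
sweet potato only: max(777/447, 246/21) = 11.71 servings → $8.20.
strawberries only: max(777/202, 246/80) = 3.847 servings → $4.04.
sweet potato + strawberries with both tight: 0.3956 servings and 2.971 servings → $3.40.
Cheapest feasible corner: $3.40.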